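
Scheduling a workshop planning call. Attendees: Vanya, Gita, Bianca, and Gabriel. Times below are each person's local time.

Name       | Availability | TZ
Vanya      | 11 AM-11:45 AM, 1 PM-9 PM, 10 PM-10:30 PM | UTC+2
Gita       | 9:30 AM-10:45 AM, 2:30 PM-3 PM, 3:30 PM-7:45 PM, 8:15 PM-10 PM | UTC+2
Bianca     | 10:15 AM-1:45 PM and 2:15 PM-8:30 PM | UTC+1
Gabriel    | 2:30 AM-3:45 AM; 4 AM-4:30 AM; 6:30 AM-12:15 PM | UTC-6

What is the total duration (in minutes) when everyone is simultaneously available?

Vanya in UTC: 09:00-09:45, 11:00-19:00, 20:00-20:30 (subtract 2h to convert from UTC+2).
Gita in UTC: 07:30-08:45, 12:30-13:00, 13:30-17:45, 18:15-20:00 (subtract 2h to convert from UTC+2).
Bianca in UTC: 09:15-12:45, 13:15-19:30 (subtract 1h to convert from UTC+1).
Gabriel in UTC: 08:30-09:45, 10:00-10:30, 12:30-18:15 (add 6h to convert from UTC-6).
Vanya ∩ Gita: 12:30-13:00, 13:30-17:45, 18:15-19:00.
Vanya ∩ Gita ∩ Bianca: 12:30-12:45, 13:30-17:45, 18:15-19:00.
Vanya ∩ Gita ∩ Bianca ∩ Gabriel: 12:30-12:45, 13:30-17:45.
Summing the common windows: 15 + 255 = 270 minutes.

270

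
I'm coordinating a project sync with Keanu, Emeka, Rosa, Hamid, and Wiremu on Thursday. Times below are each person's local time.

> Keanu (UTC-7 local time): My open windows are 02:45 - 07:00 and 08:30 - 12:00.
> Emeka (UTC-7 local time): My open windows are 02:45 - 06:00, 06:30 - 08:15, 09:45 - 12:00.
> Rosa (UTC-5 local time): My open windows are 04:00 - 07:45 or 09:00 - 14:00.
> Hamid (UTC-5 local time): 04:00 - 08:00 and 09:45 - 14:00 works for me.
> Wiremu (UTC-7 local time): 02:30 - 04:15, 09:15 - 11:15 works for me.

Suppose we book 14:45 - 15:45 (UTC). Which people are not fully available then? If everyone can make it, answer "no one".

Keanu in UTC: 09:45-14:00, 15:30-19:00 (add 7h to convert from UTC-7).
Emeka in UTC: 09:45-13:00, 13:30-15:15, 16:45-19:00 (add 7h to convert from UTC-7).
Rosa in UTC: 09:00-12:45, 14:00-19:00 (add 5h to convert from UTC-5).
Hamid in UTC: 09:00-13:00, 14:45-19:00 (add 5h to convert from UTC-5).
Wiremu in UTC: 09:30-11:15, 16:15-18:15 (add 7h to convert from UTC-7).
Keanu: not fully free for 14:45-15:45. Emeka: not fully free for 14:45-15:45. Rosa: free for 14:45-15:45. Hamid: free for 14:45-15:45. Wiremu: not fully free for 14:45-15:45.

Emeka, Keanu, Wiremu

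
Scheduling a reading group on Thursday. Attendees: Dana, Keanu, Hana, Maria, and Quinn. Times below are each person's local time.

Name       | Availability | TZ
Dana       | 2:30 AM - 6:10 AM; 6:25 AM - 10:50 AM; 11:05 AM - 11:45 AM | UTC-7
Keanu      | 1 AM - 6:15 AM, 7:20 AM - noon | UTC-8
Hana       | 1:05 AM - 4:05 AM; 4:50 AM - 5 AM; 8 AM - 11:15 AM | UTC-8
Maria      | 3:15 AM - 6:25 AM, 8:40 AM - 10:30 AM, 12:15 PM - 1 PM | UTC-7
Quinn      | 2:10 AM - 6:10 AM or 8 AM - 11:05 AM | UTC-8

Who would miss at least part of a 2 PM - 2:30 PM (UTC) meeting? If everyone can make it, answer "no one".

Hana, Keanu, Maria, Quinn

Dana in UTC: 09:30-13:10, 13:25-17:50, 18:05-18:45 (add 7h to convert from UTC-7).
Keanu in UTC: 09:00-14:15, 15:20-20:00 (add 8h to convert from UTC-8).
Hana in UTC: 09:05-12:05, 12:50-13:00, 16:00-19:15 (add 8h to convert from UTC-8).
Maria in UTC: 10:15-13:25, 15:40-17:30, 19:15-20:00 (add 7h to convert from UTC-7).
Quinn in UTC: 10:10-14:10, 16:00-19:05 (add 8h to convert from UTC-8).
Dana: free for 14:00-14:30. Keanu: not fully free for 14:00-14:30. Hana: not fully free for 14:00-14:30. Maria: not fully free for 14:00-14:30. Quinn: not fully free for 14:00-14:30.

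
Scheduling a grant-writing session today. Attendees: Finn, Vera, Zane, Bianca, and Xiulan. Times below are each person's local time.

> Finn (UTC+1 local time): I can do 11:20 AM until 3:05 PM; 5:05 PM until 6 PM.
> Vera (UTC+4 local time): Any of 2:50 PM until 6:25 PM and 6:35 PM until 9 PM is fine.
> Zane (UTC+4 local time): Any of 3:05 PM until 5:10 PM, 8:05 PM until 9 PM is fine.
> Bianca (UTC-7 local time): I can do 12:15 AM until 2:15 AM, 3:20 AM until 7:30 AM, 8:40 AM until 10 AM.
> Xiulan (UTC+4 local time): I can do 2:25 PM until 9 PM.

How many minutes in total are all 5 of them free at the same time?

180

Finn in UTC: 10:20-14:05, 16:05-17:00 (subtract 1h to convert from UTC+1).
Vera in UTC: 10:50-14:25, 14:35-17:00 (subtract 4h to convert from UTC+4).
Zane in UTC: 11:05-13:10, 16:05-17:00 (subtract 4h to convert from UTC+4).
Bianca in UTC: 07:15-09:15, 10:20-14:30, 15:40-17:00 (add 7h to convert from UTC-7).
Xiulan in UTC: 10:25-17:00 (subtract 4h to convert from UTC+4).
Finn ∩ Vera: 10:50-14:05, 16:05-17:00.
Finn ∩ Vera ∩ Zane: 11:05-13:10, 16:05-17:00.
Finn ∩ Vera ∩ Zane ∩ Bianca: 11:05-13:10, 16:05-17:00.
Finn ∩ Vera ∩ Zane ∩ Bianca ∩ Xiulan: 11:05-13:10, 16:05-17:00.
Those are the intersection windows.
Summing the common windows: 125 + 55 = 180 minutes.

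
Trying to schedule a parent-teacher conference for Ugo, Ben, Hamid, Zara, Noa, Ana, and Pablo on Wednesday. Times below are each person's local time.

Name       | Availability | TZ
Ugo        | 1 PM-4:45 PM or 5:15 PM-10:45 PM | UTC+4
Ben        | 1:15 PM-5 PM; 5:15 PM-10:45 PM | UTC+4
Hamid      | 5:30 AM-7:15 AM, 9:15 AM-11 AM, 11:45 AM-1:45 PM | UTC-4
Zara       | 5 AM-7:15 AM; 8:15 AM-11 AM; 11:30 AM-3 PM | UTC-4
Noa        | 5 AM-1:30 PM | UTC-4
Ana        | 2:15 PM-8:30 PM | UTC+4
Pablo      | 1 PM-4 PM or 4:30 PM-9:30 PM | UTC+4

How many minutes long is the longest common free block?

Ugo in UTC: 09:00-12:45, 13:15-18:45 (subtract 4h to convert from UTC+4).
Ben in UTC: 09:15-13:00, 13:15-18:45 (subtract 4h to convert from UTC+4).
Hamid in UTC: 09:30-11:15, 13:15-15:00, 15:45-17:45 (add 4h to convert from UTC-4).
Zara in UTC: 09:00-11:15, 12:15-15:00, 15:30-19:00 (add 4h to convert from UTC-4).
Noa in UTC: 09:00-17:30 (add 4h to convert from UTC-4).
Ana in UTC: 10:15-16:30 (subtract 4h to convert from UTC+4).
Pablo in UTC: 09:00-12:00, 12:30-17:30 (subtract 4h to convert from UTC+4).
Ugo ∩ Ben: 09:15-12:45, 13:15-18:45.
Ugo ∩ Ben ∩ Hamid: 09:30-11:15, 13:15-15:00, 15:45-17:45.
Ugo ∩ Ben ∩ Hamid ∩ Zara: 09:30-11:15, 13:15-15:00, 15:45-17:45.
Ugo ∩ Ben ∩ Hamid ∩ Zara ∩ Noa: 09:30-11:15, 13:15-15:00, 15:45-17:30.
Ugo ∩ Ben ∩ Hamid ∩ Zara ∩ Noa ∩ Ana: 10:15-11:15, 13:15-15:00, 15:45-16:30.
Ugo ∩ Ben ∩ Hamid ∩ Zara ∩ Noa ∩ Ana ∩ Pablo: 10:15-11:15, 13:15-15:00, 15:45-16:30.
The longest is 13:15-15:00 at 105 minutes.

105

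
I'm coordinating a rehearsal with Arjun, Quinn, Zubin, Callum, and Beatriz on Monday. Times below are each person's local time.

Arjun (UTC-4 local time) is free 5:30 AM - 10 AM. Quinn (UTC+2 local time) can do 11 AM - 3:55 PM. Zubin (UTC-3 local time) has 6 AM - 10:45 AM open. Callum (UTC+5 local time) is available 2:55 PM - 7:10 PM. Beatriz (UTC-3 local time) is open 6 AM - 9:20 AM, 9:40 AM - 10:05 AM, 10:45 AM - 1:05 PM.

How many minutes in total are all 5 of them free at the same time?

Arjun in UTC: 09:30-14:00 (add 4h to convert from UTC-4).
Quinn in UTC: 09:00-13:55 (subtract 2h to convert from UTC+2).
Zubin in UTC: 09:00-13:45 (add 3h to convert from UTC-3).
Callum in UTC: 09:55-14:10 (subtract 5h to convert from UTC+5).
Beatriz in UTC: 09:00-12:20, 12:40-13:05, 13:45-16:05 (add 3h to convert from UTC-3).
Arjun ∩ Quinn: 09:30-13:55.
Arjun ∩ Quinn ∩ Zubin: 09:30-13:45.
Arjun ∩ Quinn ∩ Zubin ∩ Callum: 09:55-13:45.
Arjun ∩ Quinn ∩ Zubin ∩ Callum ∩ Beatriz: 09:55-12:20, 12:40-13:05.
Summing the common windows: 145 + 25 = 170 minutes.

170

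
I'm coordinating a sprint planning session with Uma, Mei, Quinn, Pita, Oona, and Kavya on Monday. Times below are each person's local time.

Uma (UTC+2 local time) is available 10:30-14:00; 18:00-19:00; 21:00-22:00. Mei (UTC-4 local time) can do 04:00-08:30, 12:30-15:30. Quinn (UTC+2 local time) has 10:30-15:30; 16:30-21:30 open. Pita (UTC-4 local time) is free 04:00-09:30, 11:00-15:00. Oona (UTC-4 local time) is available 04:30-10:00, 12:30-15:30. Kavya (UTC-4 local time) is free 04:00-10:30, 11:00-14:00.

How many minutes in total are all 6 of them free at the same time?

240

Uma in UTC: 08:30-12:00, 16:00-17:00, 19:00-20:00 (subtract 2h to convert from UTC+2).
Mei in UTC: 08:00-12:30, 16:30-19:30 (add 4h to convert from UTC-4).
Quinn in UTC: 08:30-13:30, 14:30-19:30 (subtract 2h to convert from UTC+2).
Pita in UTC: 08:00-13:30, 15:00-19:00 (add 4h to convert from UTC-4).
Oona in UTC: 08:30-14:00, 16:30-19:30 (add 4h to convert from UTC-4).
Kavya in UTC: 08:00-14:30, 15:00-18:00 (add 4h to convert from UTC-4).
Uma ∩ Mei: 08:30-12:00, 16:30-17:00, 19:00-19:30.
Uma ∩ Mei ∩ Quinn: 08:30-12:00, 16:30-17:00, 19:00-19:30.
Uma ∩ Mei ∩ Quinn ∩ Pita: 08:30-12:00, 16:30-17:00.
Uma ∩ Mei ∩ Quinn ∩ Pita ∩ Oona: 08:30-12:00, 16:30-17:00.
Uma ∩ Mei ∩ Quinn ∩ Pita ∩ Oona ∩ Kavya: 08:30-12:00, 16:30-17:00.
So the common availability across everyone is 08:30-12:00, 16:30-17:00.
Summing the common windows: 210 + 30 = 240 minutes.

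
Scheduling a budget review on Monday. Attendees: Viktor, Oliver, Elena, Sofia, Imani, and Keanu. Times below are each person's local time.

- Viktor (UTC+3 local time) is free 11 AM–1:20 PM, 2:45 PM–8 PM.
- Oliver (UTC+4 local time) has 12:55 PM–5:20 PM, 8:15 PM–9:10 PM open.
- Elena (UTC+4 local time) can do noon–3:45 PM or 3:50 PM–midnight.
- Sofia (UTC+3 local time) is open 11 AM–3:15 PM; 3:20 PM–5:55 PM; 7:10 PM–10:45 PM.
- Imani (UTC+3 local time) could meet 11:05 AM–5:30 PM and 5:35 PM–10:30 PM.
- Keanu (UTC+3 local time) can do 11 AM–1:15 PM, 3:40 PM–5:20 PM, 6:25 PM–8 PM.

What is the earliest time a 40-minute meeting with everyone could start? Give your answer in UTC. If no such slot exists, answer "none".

08:55

Viktor in UTC: 08:00-10:20, 11:45-17:00 (subtract 3h to convert from UTC+3).
Oliver in UTC: 08:55-13:20, 16:15-17:10 (subtract 4h to convert from UTC+4).
Elena in UTC: 08:00-11:45, 11:50-20:00 (subtract 4h to convert from UTC+4).
Sofia in UTC: 08:00-12:15, 12:20-14:55, 16:10-19:45 (subtract 3h to convert from UTC+3).
Imani in UTC: 08:05-14:30, 14:35-19:30 (subtract 3h to convert from UTC+3).
Keanu in UTC: 08:00-10:15, 12:40-14:20, 15:25-17:00 (subtract 3h to convert from UTC+3).
Viktor ∩ Oliver: 08:55-10:20, 11:45-13:20, 16:15-17:00.
Viktor ∩ Oliver ∩ Elena: 08:55-10:20, 11:50-13:20, 16:15-17:00.
Viktor ∩ Oliver ∩ Elena ∩ Sofia: 08:55-10:20, 11:50-12:15, 12:20-13:20, 16:15-17:00.
Viktor ∩ Oliver ∩ Elena ∩ Sofia ∩ Imani: 08:55-10:20, 11:50-12:15, 12:20-13:20, 16:15-17:00.
Viktor ∩ Oliver ∩ Elena ∩ Sofia ∩ Imani ∩ Keanu: 08:55-10:15, 12:40-13:20, 16:15-17:00.
The first common window of at least 40 minutes is 08:55-10:15, so the earliest start is 08:55.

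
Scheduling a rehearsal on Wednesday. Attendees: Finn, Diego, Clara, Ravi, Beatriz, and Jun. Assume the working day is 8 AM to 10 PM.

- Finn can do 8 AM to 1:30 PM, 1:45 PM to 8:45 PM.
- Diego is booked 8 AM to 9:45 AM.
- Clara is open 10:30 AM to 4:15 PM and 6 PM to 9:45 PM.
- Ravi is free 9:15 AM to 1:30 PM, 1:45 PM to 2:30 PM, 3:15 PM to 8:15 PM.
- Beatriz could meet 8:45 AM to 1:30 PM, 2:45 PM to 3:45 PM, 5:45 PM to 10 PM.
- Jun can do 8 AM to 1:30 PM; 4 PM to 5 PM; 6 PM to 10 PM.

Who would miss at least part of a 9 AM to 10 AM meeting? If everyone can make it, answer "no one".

Clara, Diego, Ravi

Finn free: 08:00-13:30, 13:45-20:45.
Diego free: 09:45-22:00 (invert busy blocks within the working day).
Clara free: 10:30-16:15, 18:00-21:45.
Ravi free: 09:15-13:30, 13:45-14:30, 15:15-20:15.
Beatriz free: 08:45-13:30, 14:45-15:45, 17:45-22:00.
Jun free: 08:00-13:30, 16:00-17:00, 18:00-22:00.
Finn: free for 09:00-10:00. Diego: not fully free for 09:00-10:00. Clara: not fully free for 09:00-10:00. Ravi: not fully free for 09:00-10:00. Beatriz: free for 09:00-10:00. Jun: free for 09:00-10:00.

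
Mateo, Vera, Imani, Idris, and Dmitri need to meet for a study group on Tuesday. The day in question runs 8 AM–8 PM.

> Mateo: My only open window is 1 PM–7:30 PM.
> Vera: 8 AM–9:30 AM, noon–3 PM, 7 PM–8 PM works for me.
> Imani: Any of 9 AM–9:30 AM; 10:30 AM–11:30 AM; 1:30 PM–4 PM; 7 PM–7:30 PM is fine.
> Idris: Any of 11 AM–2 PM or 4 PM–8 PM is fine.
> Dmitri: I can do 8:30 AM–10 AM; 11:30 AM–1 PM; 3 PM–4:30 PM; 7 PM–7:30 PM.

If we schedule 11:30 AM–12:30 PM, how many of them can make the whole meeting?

Idris and Dmitri can make the full 11:30-12:30 slot — that's 2.

2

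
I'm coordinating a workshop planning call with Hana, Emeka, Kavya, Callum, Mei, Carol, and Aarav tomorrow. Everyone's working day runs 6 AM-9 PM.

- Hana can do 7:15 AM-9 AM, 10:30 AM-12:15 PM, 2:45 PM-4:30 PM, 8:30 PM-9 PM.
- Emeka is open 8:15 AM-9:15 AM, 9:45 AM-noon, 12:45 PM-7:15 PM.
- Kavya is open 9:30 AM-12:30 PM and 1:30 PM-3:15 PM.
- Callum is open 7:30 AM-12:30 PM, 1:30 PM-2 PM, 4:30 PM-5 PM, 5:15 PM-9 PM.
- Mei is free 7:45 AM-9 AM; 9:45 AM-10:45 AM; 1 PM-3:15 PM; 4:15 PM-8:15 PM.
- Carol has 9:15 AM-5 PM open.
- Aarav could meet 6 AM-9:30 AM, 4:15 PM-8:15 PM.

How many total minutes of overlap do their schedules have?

0

Hana ∩ Emeka: 08:15-09:00, 10:30-12:00, 14:45-16:30.
Hana ∩ Emeka ∩ Kavya: 10:30-12:00, 14:45-15:15.
Hana ∩ Emeka ∩ Kavya ∩ Callum: 10:30-12:00.
Hana ∩ Emeka ∩ Kavya ∩ Callum ∩ Mei: 10:30-10:45.
Hana ∩ Emeka ∩ Kavya ∩ Callum ∩ Mei ∩ Carol: 10:30-10:45.
Hana ∩ Emeka ∩ Kavya ∩ Callum ∩ Mei ∩ Carol ∩ Aarav: ∅.
There is no time when everyone is free.
There is no common window, so the total is 0 minutes.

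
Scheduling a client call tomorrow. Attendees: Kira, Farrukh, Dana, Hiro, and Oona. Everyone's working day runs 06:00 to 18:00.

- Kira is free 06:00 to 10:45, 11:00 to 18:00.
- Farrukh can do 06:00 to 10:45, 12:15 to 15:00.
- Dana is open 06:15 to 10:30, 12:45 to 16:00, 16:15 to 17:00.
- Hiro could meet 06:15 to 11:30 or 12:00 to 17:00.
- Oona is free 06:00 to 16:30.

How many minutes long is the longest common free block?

255

Kira ∩ Farrukh: 06:00-10:45, 12:15-15:00.
Kira ∩ Farrukh ∩ Dana: 06:15-10:30, 12:45-15:00.
Kira ∩ Farrukh ∩ Dana ∩ Hiro: 06:15-10:30, 12:45-15:00.
Kira ∩ Farrukh ∩ Dana ∩ Hiro ∩ Oona: 06:15-10:30, 12:45-15:00.
The longest is 06:15-10:30 at 255 minutes.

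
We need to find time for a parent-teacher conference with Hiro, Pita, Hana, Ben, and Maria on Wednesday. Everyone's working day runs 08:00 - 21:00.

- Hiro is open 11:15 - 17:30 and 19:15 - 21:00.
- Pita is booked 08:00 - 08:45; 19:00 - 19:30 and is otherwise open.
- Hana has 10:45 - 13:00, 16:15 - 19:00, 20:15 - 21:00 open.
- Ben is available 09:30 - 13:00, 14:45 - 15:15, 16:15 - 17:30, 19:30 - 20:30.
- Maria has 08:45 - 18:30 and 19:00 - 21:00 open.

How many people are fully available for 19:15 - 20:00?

Hiro free: 11:15-17:30, 19:15-21:00.
Pita free: 08:45-19:00, 19:30-21:00 (invert busy blocks within the working day).
Hana free: 10:45-13:00, 16:15-19:00, 20:15-21:00.
Ben free: 09:30-13:00, 14:45-15:15, 16:15-17:30, 19:30-20:30.
Maria free: 08:45-18:30, 19:00-21:00.
Hiro and Maria can make the full 19:15-20:00 slot — that's 2.

2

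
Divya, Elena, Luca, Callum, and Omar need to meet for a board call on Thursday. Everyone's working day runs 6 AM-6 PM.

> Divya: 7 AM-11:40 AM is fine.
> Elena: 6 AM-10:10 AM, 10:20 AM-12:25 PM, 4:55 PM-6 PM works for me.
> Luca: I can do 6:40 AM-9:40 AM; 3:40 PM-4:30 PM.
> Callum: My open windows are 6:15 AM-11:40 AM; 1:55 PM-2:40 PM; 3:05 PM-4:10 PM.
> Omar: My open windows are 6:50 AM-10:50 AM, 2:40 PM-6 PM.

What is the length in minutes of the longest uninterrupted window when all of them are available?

160

Divya ∩ Elena: 07:00-10:10, 10:20-11:40.
Divya ∩ Elena ∩ Luca: 07:00-09:40.
Divya ∩ Elena ∩ Luca ∩ Callum: 07:00-09:40.
Divya ∩ Elena ∩ Luca ∩ Callum ∩ Omar: 07:00-09:40.
Those are the intersection windows.
The longest is 07:00-09:40 at 160 minutes.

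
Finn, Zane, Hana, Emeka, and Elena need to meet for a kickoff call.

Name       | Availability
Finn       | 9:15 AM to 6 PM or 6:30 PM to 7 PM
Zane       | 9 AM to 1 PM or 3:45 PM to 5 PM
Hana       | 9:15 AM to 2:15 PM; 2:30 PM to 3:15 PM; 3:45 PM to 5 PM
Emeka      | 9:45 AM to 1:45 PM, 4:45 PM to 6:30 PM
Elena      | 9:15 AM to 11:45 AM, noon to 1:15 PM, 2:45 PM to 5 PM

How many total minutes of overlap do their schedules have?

195

Finn ∩ Zane: 09:15-13:00, 15:45-17:00.
Finn ∩ Zane ∩ Hana: 09:15-13:00, 15:45-17:00.
Finn ∩ Zane ∩ Hana ∩ Emeka: 09:45-13:00, 16:45-17:00.
Finn ∩ Zane ∩ Hana ∩ Emeka ∩ Elena: 09:45-11:45, 12:00-13:00, 16:45-17:00.
Those are the intersection windows.
Summing the common windows: 120 + 60 + 15 = 195 minutes.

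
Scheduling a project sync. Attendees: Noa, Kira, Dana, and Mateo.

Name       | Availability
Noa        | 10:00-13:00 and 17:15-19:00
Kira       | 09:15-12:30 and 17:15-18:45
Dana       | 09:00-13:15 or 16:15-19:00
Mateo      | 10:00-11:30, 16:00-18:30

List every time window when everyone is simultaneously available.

Noa ∩ Kira: 10:00-12:30, 17:15-18:45.
Noa ∩ Kira ∩ Dana: 10:00-12:30, 17:15-18:45.
Noa ∩ Kira ∩ Dana ∩ Mateo: 10:00-11:30, 17:15-18:30.

10:00-11:30, 17:15-18:30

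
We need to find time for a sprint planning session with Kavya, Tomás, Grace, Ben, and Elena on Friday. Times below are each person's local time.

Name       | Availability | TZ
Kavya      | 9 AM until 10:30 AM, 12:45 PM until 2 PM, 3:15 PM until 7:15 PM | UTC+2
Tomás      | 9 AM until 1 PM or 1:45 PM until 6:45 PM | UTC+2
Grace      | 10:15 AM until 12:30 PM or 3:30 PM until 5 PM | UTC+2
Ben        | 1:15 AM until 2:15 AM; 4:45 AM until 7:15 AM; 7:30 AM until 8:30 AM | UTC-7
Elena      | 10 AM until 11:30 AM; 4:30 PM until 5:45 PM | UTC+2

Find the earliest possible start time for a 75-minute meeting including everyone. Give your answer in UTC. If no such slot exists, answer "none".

Kavya in UTC: 07:00-08:30, 10:45-12:00, 13:15-17:15 (subtract 2h to convert from UTC+2).
Tomás in UTC: 07:00-11:00, 11:45-16:45 (subtract 2h to convert from UTC+2).
Grace in UTC: 08:15-10:30, 13:30-15:00 (subtract 2h to convert from UTC+2).
Ben in UTC: 08:15-09:15, 11:45-14:15, 14:30-15:30 (add 7h to convert from UTC-7).
Elena in UTC: 08:00-09:30, 14:30-15:45 (subtract 2h to convert from UTC+2).
Kavya ∩ Tomás: 07:00-08:30, 10:45-11:00, 11:45-12:00, 13:15-16:45.
Kavya ∩ Tomás ∩ Grace: 08:15-08:30, 13:30-15:00.
Kavya ∩ Tomás ∩ Grace ∩ Ben: 08:15-08:30, 13:30-14:15, 14:30-15:00.
Kavya ∩ Tomás ∩ Grace ∩ Ben ∩ Elena: 08:15-08:30, 14:30-15:00.
So the common availability across everyone is 08:15-08:30, 14:30-15:00.
No common window is at least 75 minutes long.

none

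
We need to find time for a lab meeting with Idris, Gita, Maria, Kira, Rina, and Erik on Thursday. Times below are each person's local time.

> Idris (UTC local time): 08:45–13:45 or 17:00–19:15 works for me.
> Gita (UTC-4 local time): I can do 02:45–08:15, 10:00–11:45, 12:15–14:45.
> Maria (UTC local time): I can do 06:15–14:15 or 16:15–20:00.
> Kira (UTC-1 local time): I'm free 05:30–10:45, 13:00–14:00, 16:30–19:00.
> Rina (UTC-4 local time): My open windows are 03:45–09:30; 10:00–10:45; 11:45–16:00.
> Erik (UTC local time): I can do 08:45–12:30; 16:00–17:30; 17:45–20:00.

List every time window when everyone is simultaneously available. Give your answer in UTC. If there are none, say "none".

Idris in UTC: 08:45-13:45, 17:00-19:15.
Gita in UTC: 06:45-12:15, 14:00-15:45, 16:15-18:45 (add 4h to convert from UTC-4).
Maria in UTC: 06:15-14:15, 16:15-20:00.
Kira in UTC: 06:30-11:45, 14:00-15:00, 17:30-20:00 (add 1h to convert from UTC-1).
Rina in UTC: 07:45-13:30, 14:00-14:45, 15:45-20:00 (add 4h to convert from UTC-4).
Erik in UTC: 08:45-12:30, 16:00-17:30, 17:45-20:00.
Idris ∩ Gita: 08:45-12:15, 17:00-18:45.
Idris ∩ Gita ∩ Maria: 08:45-12:15, 17:00-18:45.
Idris ∩ Gita ∩ Maria ∩ Kira: 08:45-11:45, 17:30-18:45.
Idris ∩ Gita ∩ Maria ∩ Kira ∩ Rina: 08:45-11:45, 17:30-18:45.
Idris ∩ Gita ∩ Maria ∩ Kira ∩ Rina ∩ Erik: 08:45-11:45, 17:45-18:45.
So the common availability across everyone is 08:45-11:45, 17:45-18:45.

08:45-11:45, 17:45-18:45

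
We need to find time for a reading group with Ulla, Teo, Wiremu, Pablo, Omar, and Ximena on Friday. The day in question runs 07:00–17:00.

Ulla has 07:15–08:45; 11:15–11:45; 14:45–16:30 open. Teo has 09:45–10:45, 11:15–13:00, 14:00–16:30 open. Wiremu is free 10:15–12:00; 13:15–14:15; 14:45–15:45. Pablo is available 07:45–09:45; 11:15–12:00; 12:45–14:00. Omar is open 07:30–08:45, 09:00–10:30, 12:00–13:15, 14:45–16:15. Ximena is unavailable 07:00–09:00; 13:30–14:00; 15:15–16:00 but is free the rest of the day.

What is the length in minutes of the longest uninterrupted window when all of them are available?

0

Ulla free: 07:15-08:45, 11:15-11:45, 14:45-16:30.
Teo free: 09:45-10:45, 11:15-13:00, 14:00-16:30.
Wiremu free: 10:15-12:00, 13:15-14:15, 14:45-15:45.
Pablo free: 07:45-09:45, 11:15-12:00, 12:45-14:00.
Omar free: 07:30-08:45, 09:00-10:30, 12:00-13:15, 14:45-16:15.
Ximena free: 09:00-13:30, 14:00-15:15, 16:00-17:00 (invert busy blocks within the working day).
Ulla ∩ Teo: 11:15-11:45, 14:45-16:30.
Ulla ∩ Teo ∩ Wiremu: 11:15-11:45, 14:45-15:45.
Ulla ∩ Teo ∩ Wiremu ∩ Pablo: 11:15-11:45.
Ulla ∩ Teo ∩ Wiremu ∩ Pablo ∩ Omar: ∅.
Ulla ∩ Teo ∩ Wiremu ∩ Pablo ∩ Omar ∩ Ximena: ∅.
There is no time when everyone is free.
No common window exists, so the longest block is 0 minutes.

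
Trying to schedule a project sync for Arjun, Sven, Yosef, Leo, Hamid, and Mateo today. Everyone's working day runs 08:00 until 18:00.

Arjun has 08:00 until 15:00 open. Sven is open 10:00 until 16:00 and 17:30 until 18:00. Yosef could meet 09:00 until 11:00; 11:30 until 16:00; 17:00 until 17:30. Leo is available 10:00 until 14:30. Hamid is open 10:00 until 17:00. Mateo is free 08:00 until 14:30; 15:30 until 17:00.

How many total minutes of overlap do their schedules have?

240

Arjun ∩ Sven: 10:00-15:00.
Arjun ∩ Sven ∩ Yosef: 10:00-11:00, 11:30-15:00.
Arjun ∩ Sven ∩ Yosef ∩ Leo: 10:00-11:00, 11:30-14:30.
Arjun ∩ Sven ∩ Yosef ∩ Leo ∩ Hamid: 10:00-11:00, 11:30-14:30.
Arjun ∩ Sven ∩ Yosef ∩ Leo ∩ Hamid ∩ Mateo: 10:00-11:00, 11:30-14:30.
Those are the intersection windows.
Summing the common windows: 60 + 180 = 240 minutes.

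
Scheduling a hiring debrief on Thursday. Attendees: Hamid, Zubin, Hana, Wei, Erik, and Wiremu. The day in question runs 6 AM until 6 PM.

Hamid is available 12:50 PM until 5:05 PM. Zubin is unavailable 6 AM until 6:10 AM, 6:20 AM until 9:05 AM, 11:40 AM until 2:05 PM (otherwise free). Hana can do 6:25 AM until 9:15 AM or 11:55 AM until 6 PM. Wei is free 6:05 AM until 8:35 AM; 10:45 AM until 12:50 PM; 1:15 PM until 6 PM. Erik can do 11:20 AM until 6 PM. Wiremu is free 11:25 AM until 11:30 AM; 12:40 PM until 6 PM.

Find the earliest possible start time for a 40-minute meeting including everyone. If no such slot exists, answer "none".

Hamid free: 12:50-17:05.
Zubin free: 06:10-06:20, 09:05-11:40, 14:05-18:00 (invert busy blocks within the working day).
Hana free: 06:25-09:15, 11:55-18:00.
Wei free: 06:05-08:35, 10:45-12:50, 13:15-18:00.
Erik free: 11:20-18:00.
Wiremu free: 11:25-11:30, 12:40-18:00.
Hamid ∩ Zubin: 14:05-17:05.
Hamid ∩ Zubin ∩ Hana: 14:05-17:05.
Hamid ∩ Zubin ∩ Hana ∩ Wei: 14:05-17:05.
Hamid ∩ Zubin ∩ Hana ∩ Wei ∩ Erik: 14:05-17:05.
Hamid ∩ Zubin ∩ Hana ∩ Wei ∩ Erik ∩ Wiremu: 14:05-17:05.
Those are the intersection windows.
The first common window of at least 40 minutes is 14:05-17:05, so the earliest start is 14:05.

14:05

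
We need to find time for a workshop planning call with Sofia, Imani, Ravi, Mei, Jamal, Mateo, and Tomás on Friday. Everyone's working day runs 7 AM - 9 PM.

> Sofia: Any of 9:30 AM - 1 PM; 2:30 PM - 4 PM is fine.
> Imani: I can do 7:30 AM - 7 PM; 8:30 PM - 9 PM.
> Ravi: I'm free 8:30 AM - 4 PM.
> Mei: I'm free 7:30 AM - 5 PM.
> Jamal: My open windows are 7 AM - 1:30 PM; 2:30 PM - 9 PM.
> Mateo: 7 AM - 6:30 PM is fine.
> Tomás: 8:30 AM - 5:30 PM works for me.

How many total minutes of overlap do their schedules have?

300

Sofia ∩ Imani: 09:30-13:00, 14:30-16:00.
Sofia ∩ Imani ∩ Ravi: 09:30-13:00, 14:30-16:00.
Sofia ∩ Imani ∩ Ravi ∩ Mei: 09:30-13:00, 14:30-16:00.
Sofia ∩ Imani ∩ Ravi ∩ Mei ∩ Jamal: 09:30-13:00, 14:30-16:00.
Sofia ∩ Imani ∩ Ravi ∩ Mei ∩ Jamal ∩ Mateo: 09:30-13:00, 14:30-16:00.
Sofia ∩ Imani ∩ Ravi ∩ Mei ∩ Jamal ∩ Mateo ∩ Tomás: 09:30-13:00, 14:30-16:00.
Those are the intersection windows.
Summing the common windows: 210 + 90 = 300 minutes.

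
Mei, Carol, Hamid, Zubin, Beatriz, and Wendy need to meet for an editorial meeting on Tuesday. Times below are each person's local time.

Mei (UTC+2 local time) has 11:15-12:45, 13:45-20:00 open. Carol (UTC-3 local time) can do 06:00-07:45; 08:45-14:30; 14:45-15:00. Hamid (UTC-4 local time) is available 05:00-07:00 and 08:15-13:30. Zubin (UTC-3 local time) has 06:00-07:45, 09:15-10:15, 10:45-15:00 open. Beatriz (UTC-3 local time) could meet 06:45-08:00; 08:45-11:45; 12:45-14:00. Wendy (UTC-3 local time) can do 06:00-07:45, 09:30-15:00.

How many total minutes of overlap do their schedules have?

240

Mei in UTC: 09:15-10:45, 11:45-18:00 (subtract 2h to convert from UTC+2).
Carol in UTC: 09:00-10:45, 11:45-17:30, 17:45-18:00 (add 3h to convert from UTC-3).
Hamid in UTC: 09:00-11:00, 12:15-17:30 (add 4h to convert from UTC-4).
Zubin in UTC: 09:00-10:45, 12:15-13:15, 13:45-18:00 (add 3h to convert from UTC-3).
Beatriz in UTC: 09:45-11:00, 11:45-14:45, 15:45-17:00 (add 3h to convert from UTC-3).
Wendy in UTC: 09:00-10:45, 12:30-18:00 (add 3h to convert from UTC-3).
Mei ∩ Carol: 09:15-10:45, 11:45-17:30, 17:45-18:00.
Mei ∩ Carol ∩ Hamid: 09:15-10:45, 12:15-17:30.
Mei ∩ Carol ∩ Hamid ∩ Zubin: 09:15-10:45, 12:15-13:15, 13:45-17:30.
Mei ∩ Carol ∩ Hamid ∩ Zubin ∩ Beatriz: 09:45-10:45, 12:15-13:15, 13:45-14:45, 15:45-17:00.
Mei ∩ Carol ∩ Hamid ∩ Zubin ∩ Beatriz ∩ Wendy: 09:45-10:45, 12:30-13:15, 13:45-14:45, 15:45-17:00.
So the common availability across everyone is 09:45-10:45, 12:30-13:15, 13:45-14:45, 15:45-17:00.
Summing the common windows: 60 + 45 + 60 + 75 = 240 minutes.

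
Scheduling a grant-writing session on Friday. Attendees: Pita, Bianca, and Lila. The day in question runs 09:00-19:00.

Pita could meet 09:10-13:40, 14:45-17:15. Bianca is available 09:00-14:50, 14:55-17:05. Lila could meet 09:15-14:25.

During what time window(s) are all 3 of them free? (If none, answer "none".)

09:15-13:40

Pita ∩ Bianca: 09:10-13:40, 14:45-14:50, 14:55-17:05.
Pita ∩ Bianca ∩ Lila: 09:15-13:40.
Those are the intersection windows.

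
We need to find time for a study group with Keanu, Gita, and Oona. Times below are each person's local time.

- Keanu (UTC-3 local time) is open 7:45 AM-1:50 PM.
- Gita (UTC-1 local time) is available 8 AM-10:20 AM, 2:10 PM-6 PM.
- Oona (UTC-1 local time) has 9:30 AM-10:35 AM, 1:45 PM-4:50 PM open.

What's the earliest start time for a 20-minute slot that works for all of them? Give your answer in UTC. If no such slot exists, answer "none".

Keanu in UTC: 10:45-16:50 (add 3h to convert from UTC-3).
Gita in UTC: 09:00-11:20, 15:10-19:00 (add 1h to convert from UTC-1).
Oona in UTC: 10:30-11:35, 14:45-17:50 (add 1h to convert from UTC-1).
Keanu ∩ Gita: 10:45-11:20, 15:10-16:50.
Keanu ∩ Gita ∩ Oona: 10:45-11:20, 15:10-16:50.
The first common window of at least 20 minutes is 10:45-11:20, so the earliest start is 10:45.

10:45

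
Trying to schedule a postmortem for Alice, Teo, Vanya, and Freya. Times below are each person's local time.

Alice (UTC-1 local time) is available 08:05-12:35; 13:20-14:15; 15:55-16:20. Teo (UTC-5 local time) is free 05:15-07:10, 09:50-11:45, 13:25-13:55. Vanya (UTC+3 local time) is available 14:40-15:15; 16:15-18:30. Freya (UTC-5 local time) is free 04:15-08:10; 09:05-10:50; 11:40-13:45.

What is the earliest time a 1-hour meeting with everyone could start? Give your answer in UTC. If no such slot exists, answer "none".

none

Alice in UTC: 09:05-13:35, 14:20-15:15, 16:55-17:20 (add 1h to convert from UTC-1).
Teo in UTC: 10:15-12:10, 14:50-16:45, 18:25-18:55 (add 5h to convert from UTC-5).
Vanya in UTC: 11:40-12:15, 13:15-15:30 (subtract 3h to convert from UTC+3).
Freya in UTC: 09:15-13:10, 14:05-15:50, 16:40-18:45 (add 5h to convert from UTC-5).
Alice ∩ Teo: 10:15-12:10, 14:50-15:15.
Alice ∩ Teo ∩ Vanya: 11:40-12:10, 14:50-15:15.
Alice ∩ Teo ∩ Vanya ∩ Freya: 11:40-12:10, 14:50-15:15.
No common window is at least 60 minutes long.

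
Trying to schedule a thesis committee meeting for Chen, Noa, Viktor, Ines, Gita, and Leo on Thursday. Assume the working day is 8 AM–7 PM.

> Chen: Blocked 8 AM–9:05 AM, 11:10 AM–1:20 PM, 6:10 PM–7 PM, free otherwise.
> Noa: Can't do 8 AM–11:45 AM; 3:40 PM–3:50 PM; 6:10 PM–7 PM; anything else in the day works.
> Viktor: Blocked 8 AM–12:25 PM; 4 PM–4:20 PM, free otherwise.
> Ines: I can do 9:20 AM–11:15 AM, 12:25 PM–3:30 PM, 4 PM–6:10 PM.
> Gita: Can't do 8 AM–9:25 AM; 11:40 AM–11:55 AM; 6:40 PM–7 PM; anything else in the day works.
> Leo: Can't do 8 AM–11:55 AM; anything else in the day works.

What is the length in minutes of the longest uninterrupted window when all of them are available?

Chen free: 09:05-11:10, 13:20-18:10 (invert busy blocks within the working day).
Noa free: 11:45-15:40, 15:50-18:10 (invert busy blocks within the working day).
Viktor free: 12:25-16:00, 16:20-19:00 (invert busy blocks within the working day).
Ines free: 09:20-11:15, 12:25-15:30, 16:00-18:10.
Gita free: 09:25-11:40, 11:55-18:40 (invert busy blocks within the working day).
Leo free: 11:55-19:00 (invert busy blocks within the working day).
Chen ∩ Noa: 13:20-15:40, 15:50-18:10.
Chen ∩ Noa ∩ Viktor: 13:20-15:40, 15:50-16:00, 16:20-18:10.
Chen ∩ Noa ∩ Viktor ∩ Ines: 13:20-15:30, 16:20-18:10.
Chen ∩ Noa ∩ Viktor ∩ Ines ∩ Gita: 13:20-15:30, 16:20-18:10.
Chen ∩ Noa ∩ Viktor ∩ Ines ∩ Gita ∩ Leo: 13:20-15:30, 16:20-18:10.
The longest is 13:20-15:30 at 130 minutes.

130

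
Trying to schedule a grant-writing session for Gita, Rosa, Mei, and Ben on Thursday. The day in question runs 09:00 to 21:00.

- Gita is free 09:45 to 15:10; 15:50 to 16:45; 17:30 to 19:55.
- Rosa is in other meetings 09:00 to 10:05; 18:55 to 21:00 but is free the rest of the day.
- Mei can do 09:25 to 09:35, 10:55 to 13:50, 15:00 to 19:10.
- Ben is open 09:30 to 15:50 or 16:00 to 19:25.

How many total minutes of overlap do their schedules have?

Gita free: 09:45-15:10, 15:50-16:45, 17:30-19:55.
Rosa free: 10:05-18:55 (invert busy blocks within the working day).
Mei free: 09:25-09:35, 10:55-13:50, 15:00-19:10.
Ben free: 09:30-15:50, 16:00-19:25.
Gita ∩ Rosa: 10:05-15:10, 15:50-16:45, 17:30-18:55.
Gita ∩ Rosa ∩ Mei: 10:55-13:50, 15:00-15:10, 15:50-16:45, 17:30-18:55.
Gita ∩ Rosa ∩ Mei ∩ Ben: 10:55-13:50, 15:00-15:10, 16:00-16:45, 17:30-18:55.
Summing the common windows: 175 + 10 + 45 + 85 = 315 minutes.

315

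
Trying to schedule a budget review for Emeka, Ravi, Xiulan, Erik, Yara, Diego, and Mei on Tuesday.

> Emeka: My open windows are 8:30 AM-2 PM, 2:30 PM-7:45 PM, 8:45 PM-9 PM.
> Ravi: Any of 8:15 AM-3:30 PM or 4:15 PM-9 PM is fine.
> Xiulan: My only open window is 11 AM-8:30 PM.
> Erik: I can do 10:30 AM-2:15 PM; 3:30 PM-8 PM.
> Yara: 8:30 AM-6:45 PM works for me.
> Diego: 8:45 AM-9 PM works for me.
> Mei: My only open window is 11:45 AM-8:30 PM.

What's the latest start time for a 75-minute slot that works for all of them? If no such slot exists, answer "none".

17:30

Emeka ∩ Ravi: 08:30-14:00, 14:30-15:30, 16:15-19:45, 20:45-21:00.
Emeka ∩ Ravi ∩ Xiulan: 11:00-14:00, 14:30-15:30, 16:15-19:45.
Emeka ∩ Ravi ∩ Xiulan ∩ Erik: 11:00-14:00, 16:15-19:45.
Emeka ∩ Ravi ∩ Xiulan ∩ Erik ∩ Yara: 11:00-14:00, 16:15-18:45.
Emeka ∩ Ravi ∩ Xiulan ∩ Erik ∩ Yara ∩ Diego: 11:00-14:00, 16:15-18:45.
Emeka ∩ Ravi ∩ Xiulan ∩ Erik ∩ Yara ∩ Diego ∩ Mei: 11:45-14:00, 16:15-18:45.
Those are the intersection windows.
The last common window of at least 75 minutes is 16:15-18:45; a 75-minute meeting can start as late as 17:30 and still end by 18:45.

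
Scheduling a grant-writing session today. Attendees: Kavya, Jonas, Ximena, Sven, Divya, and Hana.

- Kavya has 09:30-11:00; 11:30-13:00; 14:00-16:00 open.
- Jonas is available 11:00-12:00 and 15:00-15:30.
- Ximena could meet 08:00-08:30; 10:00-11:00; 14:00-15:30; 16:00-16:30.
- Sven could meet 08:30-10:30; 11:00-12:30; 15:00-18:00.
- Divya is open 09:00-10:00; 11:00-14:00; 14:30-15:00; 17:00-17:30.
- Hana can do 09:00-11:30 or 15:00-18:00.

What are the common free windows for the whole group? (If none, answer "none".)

Kavya ∩ Jonas: 11:30-12:00, 15:00-15:30.
Kavya ∩ Jonas ∩ Ximena: 15:00-15:30.
Kavya ∩ Jonas ∩ Ximena ∩ Sven: 15:00-15:30.
Kavya ∩ Jonas ∩ Ximena ∩ Sven ∩ Divya: ∅.
Kavya ∩ Jonas ∩ Ximena ∩ Sven ∩ Divya ∩ Hana: ∅.
There is no time when everyone is free.

none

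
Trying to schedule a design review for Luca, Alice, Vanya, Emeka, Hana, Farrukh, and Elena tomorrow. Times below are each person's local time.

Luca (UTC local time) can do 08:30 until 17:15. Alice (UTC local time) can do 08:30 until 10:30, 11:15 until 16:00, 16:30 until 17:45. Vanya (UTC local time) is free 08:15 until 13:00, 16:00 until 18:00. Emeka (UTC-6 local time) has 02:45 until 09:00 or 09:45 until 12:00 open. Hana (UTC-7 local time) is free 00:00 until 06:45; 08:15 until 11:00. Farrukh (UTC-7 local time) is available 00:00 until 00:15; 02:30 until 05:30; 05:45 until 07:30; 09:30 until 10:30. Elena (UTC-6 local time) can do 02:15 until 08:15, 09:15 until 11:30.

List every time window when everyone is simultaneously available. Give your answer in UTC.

09:30-10:30, 11:15-12:30, 12:45-13:00, 16:30-17:15

Luca in UTC: 08:30-17:15.
Alice in UTC: 08:30-10:30, 11:15-16:00, 16:30-17:45.
Vanya in UTC: 08:15-13:00, 16:00-18:00.
Emeka in UTC: 08:45-15:00, 15:45-18:00 (add 6h to convert from UTC-6).
Hana in UTC: 07:00-13:45, 15:15-18:00 (add 7h to convert from UTC-7).
Farrukh in UTC: 07:00-07:15, 09:30-12:30, 12:45-14:30, 16:30-17:30 (add 7h to convert from UTC-7).
Elena in UTC: 08:15-14:15, 15:15-17:30 (add 6h to convert from UTC-6).
Luca ∩ Alice: 08:30-10:30, 11:15-16:00, 16:30-17:15.
Luca ∩ Alice ∩ Vanya: 08:30-10:30, 11:15-13:00, 16:30-17:15.
Luca ∩ Alice ∩ Vanya ∩ Emeka: 08:45-10:30, 11:15-13:00, 16:30-17:15.
Luca ∩ Alice ∩ Vanya ∩ Emeka ∩ Hana: 08:45-10:30, 11:15-13:00, 16:30-17:15.
Luca ∩ Alice ∩ Vanya ∩ Emeka ∩ Hana ∩ Farrukh: 09:30-10:30, 11:15-12:30, 12:45-13:00, 16:30-17:15.
Luca ∩ Alice ∩ Vanya ∩ Emeka ∩ Hana ∩ Farrukh ∩ Elena: 09:30-10:30, 11:15-12:30, 12:45-13:00, 16:30-17:15.
Those are the intersection windows.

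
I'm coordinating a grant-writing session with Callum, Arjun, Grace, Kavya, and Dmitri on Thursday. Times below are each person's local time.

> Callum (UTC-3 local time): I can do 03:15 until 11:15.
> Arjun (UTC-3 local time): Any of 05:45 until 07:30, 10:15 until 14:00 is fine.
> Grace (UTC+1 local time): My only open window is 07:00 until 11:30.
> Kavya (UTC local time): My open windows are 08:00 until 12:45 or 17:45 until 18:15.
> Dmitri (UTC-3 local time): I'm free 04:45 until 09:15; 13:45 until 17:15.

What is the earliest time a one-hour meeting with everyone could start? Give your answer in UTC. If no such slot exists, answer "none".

08:45

Callum in UTC: 06:15-14:15 (add 3h to convert from UTC-3).
Arjun in UTC: 08:45-10:30, 13:15-17:00 (add 3h to convert from UTC-3).
Grace in UTC: 06:00-10:30 (subtract 1h to convert from UTC+1).
Kavya in UTC: 08:00-12:45, 17:45-18:15.
Dmitri in UTC: 07:45-12:15, 16:45-20:15 (add 3h to convert from UTC-3).
Callum ∩ Arjun: 08:45-10:30, 13:15-14:15.
Callum ∩ Arjun ∩ Grace: 08:45-10:30.
Callum ∩ Arjun ∩ Grace ∩ Kavya: 08:45-10:30.
Callum ∩ Arjun ∩ Grace ∩ Kavya ∩ Dmitri: 08:45-10:30.
The first common window of at least 60 minutes is 08:45-10:30, so the earliest start is 08:45.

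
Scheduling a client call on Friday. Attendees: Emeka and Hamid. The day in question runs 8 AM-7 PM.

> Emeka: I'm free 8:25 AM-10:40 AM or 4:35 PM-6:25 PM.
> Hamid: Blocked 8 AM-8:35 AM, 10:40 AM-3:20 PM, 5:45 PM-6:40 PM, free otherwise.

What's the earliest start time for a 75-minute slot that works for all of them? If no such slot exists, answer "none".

Emeka free: 08:25-10:40, 16:35-18:25.
Hamid free: 08:35-10:40, 15:20-17:45, 18:40-19:00 (invert busy blocks within the working day).
Emeka ∩ Hamid: 08:35-10:40, 16:35-17:45.
The first common window of at least 75 minutes is 08:35-10:40, so the earliest start is 08:35.

08:35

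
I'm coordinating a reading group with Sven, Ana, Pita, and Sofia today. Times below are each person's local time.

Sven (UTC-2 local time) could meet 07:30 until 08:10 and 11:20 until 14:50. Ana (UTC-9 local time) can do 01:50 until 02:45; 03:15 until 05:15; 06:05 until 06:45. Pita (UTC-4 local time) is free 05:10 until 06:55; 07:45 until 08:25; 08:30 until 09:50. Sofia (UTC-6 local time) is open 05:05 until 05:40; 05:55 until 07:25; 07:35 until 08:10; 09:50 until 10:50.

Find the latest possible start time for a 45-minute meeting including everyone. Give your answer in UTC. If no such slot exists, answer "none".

Sven in UTC: 09:30-10:10, 13:20-16:50 (add 2h to convert from UTC-2).
Ana in UTC: 10:50-11:45, 12:15-14:15, 15:05-15:45 (add 9h to convert from UTC-9).
Pita in UTC: 09:10-10:55, 11:45-12:25, 12:30-13:50 (add 4h to convert from UTC-4).
Sofia in UTC: 11:05-11:40, 11:55-13:25, 13:35-14:10, 15:50-16:50 (add 6h to convert from UTC-6).
Sven ∩ Ana: 13:20-14:15, 15:05-15:45.
Sven ∩ Ana ∩ Pita: 13:20-13:50.
Sven ∩ Ana ∩ Pita ∩ Sofia: 13:20-13:25, 13:35-13:50.
No common window is at least 45 minutes long.

none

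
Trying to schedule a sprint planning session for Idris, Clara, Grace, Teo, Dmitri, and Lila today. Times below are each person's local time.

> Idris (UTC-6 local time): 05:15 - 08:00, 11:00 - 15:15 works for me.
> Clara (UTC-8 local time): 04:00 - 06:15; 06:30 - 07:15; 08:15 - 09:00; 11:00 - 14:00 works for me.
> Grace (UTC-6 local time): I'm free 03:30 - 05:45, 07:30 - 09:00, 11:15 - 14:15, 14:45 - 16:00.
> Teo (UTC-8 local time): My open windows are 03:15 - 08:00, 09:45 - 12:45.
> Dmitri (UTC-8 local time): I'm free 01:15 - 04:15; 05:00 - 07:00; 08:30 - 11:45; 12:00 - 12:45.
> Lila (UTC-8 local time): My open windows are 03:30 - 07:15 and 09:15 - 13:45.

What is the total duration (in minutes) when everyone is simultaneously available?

Idris in UTC: 11:15-14:00, 17:00-21:15 (add 6h to convert from UTC-6).
Clara in UTC: 12:00-14:15, 14:30-15:15, 16:15-17:00, 19:00-22:00 (add 8h to convert from UTC-8).
Grace in UTC: 09:30-11:45, 13:30-15:00, 17:15-20:15, 20:45-22:00 (add 6h to convert from UTC-6).
Teo in UTC: 11:15-16:00, 17:45-20:45 (add 8h to convert from UTC-8).
Dmitri in UTC: 09:15-12:15, 13:00-15:00, 16:30-19:45, 20:00-20:45 (add 8h to convert from UTC-8).
Lila in UTC: 11:30-15:15, 17:15-21:45 (add 8h to convert from UTC-8).
Idris ∩ Clara: 12:00-14:00, 19:00-21:15.
Idris ∩ Clara ∩ Grace: 13:30-14:00, 19:00-20:15, 20:45-21:15.
Idris ∩ Clara ∩ Grace ∩ Teo: 13:30-14:00, 19:00-20:15.
Idris ∩ Clara ∩ Grace ∩ Teo ∩ Dmitri: 13:30-14:00, 19:00-19:45, 20:00-20:15.
Idris ∩ Clara ∩ Grace ∩ Teo ∩ Dmitri ∩ Lila: 13:30-14:00, 19:00-19:45, 20:00-20:15.
Those are the intersection windows.
Summing the common windows: 30 + 45 + 15 = 90 minutes.

90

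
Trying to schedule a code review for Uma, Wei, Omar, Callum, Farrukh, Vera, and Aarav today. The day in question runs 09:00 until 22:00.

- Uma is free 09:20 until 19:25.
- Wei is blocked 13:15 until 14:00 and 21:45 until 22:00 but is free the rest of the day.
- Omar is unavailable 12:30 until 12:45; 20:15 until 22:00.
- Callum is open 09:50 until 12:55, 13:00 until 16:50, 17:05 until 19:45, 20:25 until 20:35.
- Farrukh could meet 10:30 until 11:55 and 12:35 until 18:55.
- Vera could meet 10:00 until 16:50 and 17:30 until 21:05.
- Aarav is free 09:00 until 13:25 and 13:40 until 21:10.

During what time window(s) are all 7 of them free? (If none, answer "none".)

10:30-11:55, 12:45-12:55, 13:00-13:15, 14:00-16:50, 17:30-18:55

Uma free: 09:20-19:25.
Wei free: 09:00-13:15, 14:00-21:45 (invert busy blocks within the working day).
Omar free: 09:00-12:30, 12:45-20:15 (invert busy blocks within the working day).
Callum free: 09:50-12:55, 13:00-16:50, 17:05-19:45, 20:25-20:35.
Farrukh free: 10:30-11:55, 12:35-18:55.
Vera free: 10:00-16:50, 17:30-21:05.
Aarav free: 09:00-13:25, 13:40-21:10.
Uma ∩ Wei: 09:20-13:15, 14:00-19:25.
Uma ∩ Wei ∩ Omar: 09:20-12:30, 12:45-13:15, 14:00-19:25.
Uma ∩ Wei ∩ Omar ∩ Callum: 09:50-12:30, 12:45-12:55, 13:00-13:15, 14:00-16:50, 17:05-19:25.
Uma ∩ Wei ∩ Omar ∩ Callum ∩ Farrukh: 10:30-11:55, 12:45-12:55, 13:00-13:15, 14:00-16:50, 17:05-18:55.
Uma ∩ Wei ∩ Omar ∩ Callum ∩ Farrukh ∩ Vera: 10:30-11:55, 12:45-12:55, 13:00-13:15, 14:00-16:50, 17:30-18:55.
Uma ∩ Wei ∩ Omar ∩ Callum ∩ Farrukh ∩ Vera ∩ Aarav: 10:30-11:55, 12:45-12:55, 13:00-13:15, 14:00-16:50, 17:30-18:55.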